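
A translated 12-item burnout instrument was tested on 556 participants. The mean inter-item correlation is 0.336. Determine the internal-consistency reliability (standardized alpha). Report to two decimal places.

Standardized α = k·r̄ / (1 + (k−1)·r̄) = 12 × 0.336 / (1 + 11 × 0.336)
  = 4.0320 / 4.6960 = 0.86

standardized alpha = 0.86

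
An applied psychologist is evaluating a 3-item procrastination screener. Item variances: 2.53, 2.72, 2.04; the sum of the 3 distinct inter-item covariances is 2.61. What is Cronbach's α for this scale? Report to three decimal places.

Cronbach's α = 0.626

Σσᵢ² = 2.53 + 2.72 + 2.04 = 7.29
Sum of distinct covariances = 2.61
Var(T) = Σσᵢ² + 2·Σcov = 7.29 + 2 × 2.61 = 12.51
α = (3/2)·(1 − 7.29/12.51) = 0.626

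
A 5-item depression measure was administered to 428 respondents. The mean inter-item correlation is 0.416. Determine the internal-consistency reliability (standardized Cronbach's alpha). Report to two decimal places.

Standardized α = k·r̄ / (1 + (k−1)·r̄) = 5 × 0.416 / (1 + 4 × 0.416)
  = 2.0800 / 2.6640 = 0.78

α = 0.78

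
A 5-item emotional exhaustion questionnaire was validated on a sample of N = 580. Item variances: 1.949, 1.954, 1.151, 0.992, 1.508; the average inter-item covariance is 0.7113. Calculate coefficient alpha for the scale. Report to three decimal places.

α = 0.816

Σσ²ᵢ = 1.949 + 1.954 + 1.151 + 0.992 + 1.508 = 7.554
Sum of the 10 distinct covariances = 10 × 0.7113 = 7.1130
Var(T) = Σσ²ᵢ + 2·Σcov = 7.554 + 2 × 7.1130 = 21.7800
α = (5/4)·(1 − 7.554/21.7800) = 0.816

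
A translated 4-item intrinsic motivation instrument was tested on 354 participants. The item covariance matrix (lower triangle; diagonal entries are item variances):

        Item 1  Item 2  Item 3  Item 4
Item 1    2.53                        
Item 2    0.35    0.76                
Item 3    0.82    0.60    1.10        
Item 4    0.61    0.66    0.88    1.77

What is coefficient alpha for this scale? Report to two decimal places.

Σσ²ᵢ = 2.53 + 0.76 + 1.10 + 1.77 = 6.16
Sum of the distinct covariances = 3.92
total variance = 6.16 + 2 × 3.92 = 14.00
α = (k/(k−1))·(1 − Σσ²ᵢ/total variance) = (4/3)·(1 − 6.16/14.00) = 0.75

coefficient alpha = 0.75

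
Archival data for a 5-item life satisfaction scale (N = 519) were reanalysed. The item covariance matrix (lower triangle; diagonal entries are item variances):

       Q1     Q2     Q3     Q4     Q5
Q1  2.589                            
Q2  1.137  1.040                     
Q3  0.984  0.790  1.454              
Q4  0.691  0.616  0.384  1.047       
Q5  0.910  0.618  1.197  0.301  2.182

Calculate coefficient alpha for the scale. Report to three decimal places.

α = 0.809

sum of item variances = 2.589 + 1.040 + 1.454 + 1.047 + 2.182 = 8.312
Sum of off-diagonal covariances = 7.628
σ²_T = 8.312 + 2 × 7.628 = 23.568
α = (k/(k−1))·(1 − sum of item variances/σ²_T) = (5/4)·(1 − 8.312/23.568) = 0.809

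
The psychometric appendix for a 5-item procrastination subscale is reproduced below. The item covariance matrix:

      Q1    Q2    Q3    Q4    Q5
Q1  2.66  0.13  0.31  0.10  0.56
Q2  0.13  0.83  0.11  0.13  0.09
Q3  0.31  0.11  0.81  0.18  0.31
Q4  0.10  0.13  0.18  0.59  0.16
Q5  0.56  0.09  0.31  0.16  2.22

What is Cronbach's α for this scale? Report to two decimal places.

sum of item variances = 2.66 + 0.83 + 0.81 + 0.59 + 2.22 = 7.11
Σ_{i<j} σ_ij = 2.08
σ²_total = 7.11 + 2 × 2.08 = 11.27
α = (k/(k−1))·(1 − sum of item variances/σ²_total) = (5/4)·(1 − 7.11/11.27) = 0.46

α = 0.46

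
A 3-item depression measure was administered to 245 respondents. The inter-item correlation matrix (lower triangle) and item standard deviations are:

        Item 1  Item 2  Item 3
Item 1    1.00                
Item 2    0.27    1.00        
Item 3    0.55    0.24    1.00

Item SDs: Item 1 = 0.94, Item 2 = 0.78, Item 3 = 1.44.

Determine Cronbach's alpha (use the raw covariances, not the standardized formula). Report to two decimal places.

Cronbach's alpha = 0.61

Σσ²ᵢ = 0.94² + 0.78² + 1.44² = 3.5656
Covariances σ_ij = r_ij · s_i · s_j:
  σ(Item 1,Item 2) = 0.27 × 0.94 × 0.78 = 0.1980
  σ(Item 1,Item 3) = 0.55 × 0.94 × 1.44 = 0.7445
  σ(Item 2,Item 3) = 0.24 × 0.78 × 1.44 = 0.2696
σ²_T = Σσ²ᵢ + 2·Σσ_ij = 3.5656 + 2 × 1.2121 = 5.9898
α = (3/2)·(1 − 3.5656/5.9898) = 0.61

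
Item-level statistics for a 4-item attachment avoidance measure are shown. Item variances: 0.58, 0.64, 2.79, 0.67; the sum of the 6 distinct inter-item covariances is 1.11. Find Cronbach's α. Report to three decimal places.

ΣVar(i) = 0.58 + 0.64 + 2.79 + 0.67 = 4.68
Sum of distinct covariances = 1.11
Var(T) = ΣVar(i) + 2·Σcov = 4.68 + 2 × 1.11 = 6.90
α = (4/3)·(1 − 4.68/6.90) = 0.429

Cronbach's α = 0.429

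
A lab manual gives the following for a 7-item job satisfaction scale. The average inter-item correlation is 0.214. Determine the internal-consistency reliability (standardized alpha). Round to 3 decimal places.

α = 0.656

Standardized α = k·r̄ / (1 + (k−1)·r̄) = 7 × 0.214 / (1 + 6 × 0.214)
  = 1.4980 / 2.2840 = 0.656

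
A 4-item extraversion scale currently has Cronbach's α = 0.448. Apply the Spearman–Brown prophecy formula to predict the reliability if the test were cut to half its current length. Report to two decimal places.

Length factor m = 1/2
α' = m·α / (1 − (1−m)·α)
   = 1/2 × 0.448 / (1 − (1 − 1/2) × 0.448)
   = 0.2240 / 0.7760 = 0.29

predicted reliability = 0.29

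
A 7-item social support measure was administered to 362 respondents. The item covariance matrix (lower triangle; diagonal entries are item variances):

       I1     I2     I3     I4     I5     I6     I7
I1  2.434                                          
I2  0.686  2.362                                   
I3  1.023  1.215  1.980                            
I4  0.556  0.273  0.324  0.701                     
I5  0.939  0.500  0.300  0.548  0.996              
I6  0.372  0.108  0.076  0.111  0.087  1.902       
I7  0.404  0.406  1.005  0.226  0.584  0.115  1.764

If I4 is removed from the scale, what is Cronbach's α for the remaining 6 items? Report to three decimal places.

Remaining items: I1, I2, I3, I5, I6, I7 (k = 6).
sum of item variances = 2.434 + 2.362 + 1.980 + 0.996 + 1.902 + 1.764 = 11.438
total variance = 11.438 + 2 × 7.820 = 27.078
α (item deleted) = (6/5)·(1 − 11.438/27.078) = 0.693

α = 0.693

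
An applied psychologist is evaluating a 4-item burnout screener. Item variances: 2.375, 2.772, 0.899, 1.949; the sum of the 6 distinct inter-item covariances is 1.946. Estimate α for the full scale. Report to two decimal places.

α = 0.44

Σσ²ᵢ = 2.375 + 2.772 + 0.899 + 1.949 = 7.995
Sum of distinct covariances = 1.946
σ²_total = Σσ²ᵢ + 2·Σcov = 7.995 + 2 × 1.946 = 11.887
α = (4/3)·(1 − 7.995/11.887) = 0.44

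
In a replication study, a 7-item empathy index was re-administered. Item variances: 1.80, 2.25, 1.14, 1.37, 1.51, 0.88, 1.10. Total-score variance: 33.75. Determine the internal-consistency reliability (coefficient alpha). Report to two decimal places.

Σσ²ᵢ = 1.80 + 2.25 + 1.14 + 1.37 + 1.51 + 0.88 + 1.10 = 10.05
α = (k/(k−1))·(1 − Σσ²ᵢ/σ²_total) = (7/6)·(1 − 10.05/33.75) = 0.82

coefficient alpha = 0.82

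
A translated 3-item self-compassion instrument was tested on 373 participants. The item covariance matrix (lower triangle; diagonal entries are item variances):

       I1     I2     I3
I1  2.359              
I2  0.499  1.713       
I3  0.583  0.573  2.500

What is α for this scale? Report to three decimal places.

α = 0.502

Σσᵢ² = 2.359 + 1.713 + 2.500 = 6.572
Sum of the distinct covariances = 1.655
σ²_T = 6.572 + 2 × 1.655 = 9.882
α = (k/(k−1))·(1 − Σσᵢ²/σ²_T) = (3/2)·(1 − 6.572/9.882) = 0.502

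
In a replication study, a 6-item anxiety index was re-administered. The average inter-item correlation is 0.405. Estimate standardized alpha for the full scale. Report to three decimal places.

α = 0.803

Standardized α = k·r̄ / (1 + (k−1)·r̄) = 6 × 0.405 / (1 + 5 × 0.405)
  = 2.4300 / 3.0250 = 0.803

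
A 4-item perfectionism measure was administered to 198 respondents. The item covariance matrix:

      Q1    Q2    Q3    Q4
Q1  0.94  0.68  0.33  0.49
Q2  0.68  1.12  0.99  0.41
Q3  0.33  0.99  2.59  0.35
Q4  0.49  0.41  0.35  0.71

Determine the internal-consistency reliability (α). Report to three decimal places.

α = 0.731

Σσᵢ² = 0.94 + 1.12 + 2.59 + 0.71 = 5.36
Sum of off-diagonal covariances = 3.25
Var(T) = 5.36 + 2 × 3.25 = 11.86
α = (k/(k−1))·(1 − Σσᵢ²/Var(T)) = (4/3)·(1 − 5.36/11.86) = 0.731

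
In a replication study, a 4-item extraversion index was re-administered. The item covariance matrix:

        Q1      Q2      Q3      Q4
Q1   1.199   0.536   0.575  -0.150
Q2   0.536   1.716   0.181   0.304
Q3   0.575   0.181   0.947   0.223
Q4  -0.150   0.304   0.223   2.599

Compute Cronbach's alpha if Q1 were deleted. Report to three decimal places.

Cronbach's alpha = 0.318

Remaining items: Q2, Q3, Q4 (k = 3).
Σσᵢ² = 1.716 + 0.947 + 2.599 = 5.262
Var(T) = 5.262 + 2 × 0.708 = 6.678
α (item deleted) = (3/2)·(1 − 5.262/6.678) = 0.318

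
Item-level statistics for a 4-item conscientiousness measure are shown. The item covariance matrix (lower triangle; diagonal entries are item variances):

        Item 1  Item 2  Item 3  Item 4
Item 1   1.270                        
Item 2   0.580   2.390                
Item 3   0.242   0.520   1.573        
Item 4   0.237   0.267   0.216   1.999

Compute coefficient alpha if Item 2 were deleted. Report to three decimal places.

Remaining items: Item 1, Item 3, Item 4 (k = 3).
Σσ²ᵢ = 1.270 + 1.573 + 1.999 = 4.842
σ²_T = 4.842 + 2 × 0.695 = 6.232
α (item deleted) = (3/2)·(1 − 4.842/6.232) = 0.335

α = 0.335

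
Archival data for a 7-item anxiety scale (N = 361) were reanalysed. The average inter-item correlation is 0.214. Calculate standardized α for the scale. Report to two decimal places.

α = 0.66

Standardized α = k·r̄ / (1 + (k−1)·r̄) = 7 × 0.214 / (1 + 6 × 0.214)
  = 1.4980 / 2.2840 = 0.66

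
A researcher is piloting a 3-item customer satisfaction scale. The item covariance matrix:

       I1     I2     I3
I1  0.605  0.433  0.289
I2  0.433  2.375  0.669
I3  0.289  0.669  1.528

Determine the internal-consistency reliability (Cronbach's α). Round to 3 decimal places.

sum of item variances = 0.605 + 2.375 + 1.528 = 4.508
Sum of the distinct covariances = 1.391
σ²_T = 4.508 + 2 × 1.391 = 7.290
α = (k/(k−1))·(1 − sum of item variances/σ²_T) = (3/2)·(1 − 4.508/7.290) = 0.572

Cronbach's α = 0.572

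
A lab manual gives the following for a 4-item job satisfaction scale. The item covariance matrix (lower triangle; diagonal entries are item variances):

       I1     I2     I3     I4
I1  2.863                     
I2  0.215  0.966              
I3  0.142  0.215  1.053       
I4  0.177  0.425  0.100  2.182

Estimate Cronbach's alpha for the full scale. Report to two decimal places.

Cronbach's alpha = 0.35

Σσᵢ² = 2.863 + 0.966 + 1.053 + 2.182 = 7.064
Sum of the distinct covariances = 1.274
σ²_T = 7.064 + 2 × 1.274 = 9.612
α = (k/(k−1))·(1 − Σσᵢ²/σ²_T) = (4/3)·(1 − 7.064/9.612) = 0.35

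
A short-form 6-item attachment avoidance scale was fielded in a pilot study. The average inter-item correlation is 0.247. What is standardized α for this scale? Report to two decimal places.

Standardized α = k·r̄ / (1 + (k−1)·r̄) = 6 × 0.247 / (1 + 5 × 0.247)
  = 1.4820 / 2.2350 = 0.66

α = 0.66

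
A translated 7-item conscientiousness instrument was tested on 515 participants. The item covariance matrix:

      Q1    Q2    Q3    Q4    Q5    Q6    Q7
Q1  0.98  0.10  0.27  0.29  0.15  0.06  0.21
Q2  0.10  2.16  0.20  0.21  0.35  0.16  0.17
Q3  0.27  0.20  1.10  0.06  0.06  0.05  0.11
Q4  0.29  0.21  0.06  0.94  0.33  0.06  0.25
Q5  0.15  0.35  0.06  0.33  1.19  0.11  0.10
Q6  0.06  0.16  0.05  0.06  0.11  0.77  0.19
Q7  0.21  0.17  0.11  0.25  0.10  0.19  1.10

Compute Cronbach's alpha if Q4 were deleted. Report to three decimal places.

Remaining items: Q1, Q2, Q3, Q5, Q6, Q7 (k = 6).
ΣVar(i) = 0.98 + 2.16 + 1.10 + 1.19 + 0.77 + 1.10 = 7.30
σ²_total = 7.30 + 2 × 2.29 = 11.88
α (item deleted) = (6/5)·(1 − 7.30/11.88) = 0.463

Cronbach's alpha = 0.463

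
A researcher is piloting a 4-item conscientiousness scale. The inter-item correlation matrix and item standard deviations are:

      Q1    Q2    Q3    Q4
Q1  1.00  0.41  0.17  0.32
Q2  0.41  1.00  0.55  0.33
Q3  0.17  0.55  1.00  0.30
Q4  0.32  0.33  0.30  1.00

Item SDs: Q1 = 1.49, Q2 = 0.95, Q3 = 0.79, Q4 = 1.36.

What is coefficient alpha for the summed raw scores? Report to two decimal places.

Σσ²ᵢ = 1.49² + 0.95² + 0.79² + 1.36² = 5.5963
Covariances σ_ij = r_ij · s_i · s_j:
  σ(Q1,Q2) = 0.41 × 1.49 × 0.95 = 0.5804
  σ(Q1,Q3) = 0.17 × 1.49 × 0.79 = 0.2001
  σ(Q1,Q4) = 0.32 × 1.49 × 1.36 = 0.6484
  σ(Q2,Q3) = 0.55 × 0.95 × 0.79 = 0.4128
  σ(Q2,Q4) = 0.33 × 0.95 × 1.36 = 0.4264
  σ(Q3,Q4) = 0.30 × 0.79 × 1.36 = 0.3223
σ²_T = Σσ²ᵢ + 2·Σσ_ij = 5.5963 + 2 × 2.5904 = 10.7771
α = (4/3)·(1 − 5.5963/10.7771) = 0.64

coefficient alpha = 0.64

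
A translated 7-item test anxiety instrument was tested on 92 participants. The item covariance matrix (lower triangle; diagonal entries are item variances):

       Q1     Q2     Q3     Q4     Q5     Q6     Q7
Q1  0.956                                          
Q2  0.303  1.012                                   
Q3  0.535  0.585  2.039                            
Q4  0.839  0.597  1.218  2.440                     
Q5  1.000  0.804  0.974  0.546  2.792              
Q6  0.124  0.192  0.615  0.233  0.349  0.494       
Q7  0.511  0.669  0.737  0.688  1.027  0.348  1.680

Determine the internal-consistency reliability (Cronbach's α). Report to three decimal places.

α = 0.809

Σσ²ᵢ = 0.956 + 1.012 + 2.039 + 2.440 + 2.792 + 0.494 + 1.680 = 11.413
Sum of off-diagonal covariances = 12.894
Var(T) = 11.413 + 2 × 12.894 = 37.201
α = (k/(k−1))·(1 − Σσ²ᵢ/Var(T)) = (7/6)·(1 − 11.413/37.201) = 0.809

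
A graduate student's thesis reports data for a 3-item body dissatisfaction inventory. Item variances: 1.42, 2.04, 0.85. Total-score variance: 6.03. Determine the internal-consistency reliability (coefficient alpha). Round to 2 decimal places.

coefficient alpha = 0.43

Σσ²ᵢ = 1.42 + 2.04 + 0.85 = 4.31
α = (k/(k−1))·(1 − Σσ²ᵢ/Var(T)) = (3/2)·(1 − 4.31/6.03) = 0.43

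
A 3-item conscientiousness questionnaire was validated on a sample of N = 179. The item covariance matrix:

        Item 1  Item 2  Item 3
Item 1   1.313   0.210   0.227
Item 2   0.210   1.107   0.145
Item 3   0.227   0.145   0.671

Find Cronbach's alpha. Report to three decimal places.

Σσᵢ² = 1.313 + 1.107 + 0.671 = 3.091
Sum of off-diagonal covariances = 0.582
total variance = 3.091 + 2 × 0.582 = 4.255
α = (k/(k−1))·(1 − Σσᵢ²/total variance) = (3/2)·(1 − 3.091/4.255) = 0.410

α = 0.410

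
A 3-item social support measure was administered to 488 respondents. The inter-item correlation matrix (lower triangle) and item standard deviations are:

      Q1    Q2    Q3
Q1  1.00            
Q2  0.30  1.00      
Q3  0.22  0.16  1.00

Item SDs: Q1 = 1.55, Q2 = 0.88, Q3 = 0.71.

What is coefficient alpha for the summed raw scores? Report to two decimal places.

Σσ²ᵢ = 1.55² + 0.88² + 0.71² = 3.6810
Covariances σ_ij = r_ij · s_i · s_j:
  σ(Q1,Q2) = 0.30 × 1.55 × 0.88 = 0.4092
  σ(Q1,Q3) = 0.22 × 1.55 × 0.71 = 0.2421
  σ(Q2,Q3) = 0.16 × 0.88 × 0.71 = 0.1000
σ²_T = Σσ²ᵢ + 2·Σσ_ij = 3.6810 + 2 × 0.7513 = 5.1836
α = (3/2)·(1 − 3.6810/5.1836) = 0.43

α = 0.43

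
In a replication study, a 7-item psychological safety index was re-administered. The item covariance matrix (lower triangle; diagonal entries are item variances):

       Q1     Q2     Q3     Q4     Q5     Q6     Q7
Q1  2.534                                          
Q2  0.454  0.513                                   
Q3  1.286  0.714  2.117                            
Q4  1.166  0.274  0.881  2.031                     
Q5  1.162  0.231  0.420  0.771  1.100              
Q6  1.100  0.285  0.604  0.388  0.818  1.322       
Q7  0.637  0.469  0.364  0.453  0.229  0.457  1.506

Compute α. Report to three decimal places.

Σσ²ᵢ = 2.534 + 0.513 + 2.117 + 2.031 + 1.100 + 1.322 + 1.506 = 11.123
Σ_{i<j} σ_ij = 13.163
Var(T) = 11.123 + 2 × 13.163 = 37.449
α = (k/(k−1))·(1 − Σσ²ᵢ/Var(T)) = (7/6)·(1 − 11.123/37.449) = 0.820

α = 0.820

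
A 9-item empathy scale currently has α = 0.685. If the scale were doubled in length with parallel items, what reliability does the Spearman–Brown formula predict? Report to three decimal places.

Length factor m = 2
α' = m·α / (1 + (m−1)·α)
   = 2 × 0.685 / (1 + (2 − 1) × 0.685)
   = 1.3700 / 1.6850 = 0.813

predicted reliability = 0.813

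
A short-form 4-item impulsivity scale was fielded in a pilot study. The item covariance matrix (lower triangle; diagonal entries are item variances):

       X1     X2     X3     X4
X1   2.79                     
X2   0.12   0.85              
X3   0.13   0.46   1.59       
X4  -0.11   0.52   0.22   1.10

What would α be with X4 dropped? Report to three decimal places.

Remaining items: X1, X2, X3 (k = 3).
sum of item variances = 2.79 + 0.85 + 1.59 = 5.23
σ²_total = 5.23 + 2 × 0.71 = 6.65
α (item deleted) = (3/2)·(1 − 5.23/6.65) = 0.320

α = 0.320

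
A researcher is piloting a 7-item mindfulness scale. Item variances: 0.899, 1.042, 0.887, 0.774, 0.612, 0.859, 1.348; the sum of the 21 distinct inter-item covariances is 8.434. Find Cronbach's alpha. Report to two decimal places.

ΣVar(i) = 0.899 + 1.042 + 0.887 + 0.774 + 0.612 + 0.859 + 1.348 = 6.421
Sum of distinct covariances = 8.434
Var(T) = ΣVar(i) + 2·Σcov = 6.421 + 2 × 8.434 = 23.289
α = (7/6)·(1 − 6.421/23.289) = 0.85

Cronbach's alpha = 0.85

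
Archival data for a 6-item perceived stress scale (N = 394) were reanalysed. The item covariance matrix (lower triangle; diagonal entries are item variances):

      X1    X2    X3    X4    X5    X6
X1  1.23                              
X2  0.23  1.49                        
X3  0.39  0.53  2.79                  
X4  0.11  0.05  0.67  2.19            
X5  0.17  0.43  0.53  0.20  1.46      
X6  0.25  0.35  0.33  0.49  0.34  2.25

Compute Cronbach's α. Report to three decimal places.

Σσᵢ² = 1.23 + 1.49 + 2.79 + 2.19 + 1.46 + 2.25 = 11.41
Sum of the distinct covariances = 5.07
Var(T) = 11.41 + 2 × 5.07 = 21.55
α = (k/(k−1))·(1 − Σσᵢ²/Var(T)) = (6/5)·(1 − 11.41/21.55) = 0.565

α = 0.565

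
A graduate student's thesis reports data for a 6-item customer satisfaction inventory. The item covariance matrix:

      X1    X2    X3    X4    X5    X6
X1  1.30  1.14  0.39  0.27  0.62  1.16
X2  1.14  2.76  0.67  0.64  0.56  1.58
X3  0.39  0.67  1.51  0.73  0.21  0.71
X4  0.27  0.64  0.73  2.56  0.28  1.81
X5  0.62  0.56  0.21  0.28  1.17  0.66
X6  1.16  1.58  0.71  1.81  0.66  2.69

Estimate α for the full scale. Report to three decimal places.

Σσ²ᵢ = 1.30 + 2.76 + 1.51 + 2.56 + 1.17 + 2.69 = 11.99
Sum of the distinct covariances = 11.43
σ²_total = 11.99 + 2 × 11.43 = 34.85
α = (k/(k−1))·(1 − Σσ²ᵢ/σ²_total) = (6/5)·(1 − 11.99/34.85) = 0.787

α = 0.787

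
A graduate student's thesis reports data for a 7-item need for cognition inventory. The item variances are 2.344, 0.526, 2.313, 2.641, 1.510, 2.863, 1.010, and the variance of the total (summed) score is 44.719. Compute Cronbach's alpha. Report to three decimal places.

Σσ²ᵢ = 2.344 + 0.526 + 2.313 + 2.641 + 1.510 + 2.863 + 1.010 = 13.207
α = (k/(k−1))·(1 − Σσ²ᵢ/Var(T)) = (7/6)·(1 − 13.207/44.719) = 0.822

α = 0.822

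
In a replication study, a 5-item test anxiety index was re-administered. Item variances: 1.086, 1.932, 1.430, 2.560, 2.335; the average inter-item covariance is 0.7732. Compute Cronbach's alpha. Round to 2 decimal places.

α = 0.78

ΣVar(i) = 1.086 + 1.932 + 1.430 + 2.560 + 2.335 = 9.343
Sum of the 10 distinct covariances = 10 × 0.7732 = 7.7320
σ²_total = ΣVar(i) + 2·Σcov = 9.343 + 2 × 7.7320 = 24.8070
α = (5/4)·(1 − 9.343/24.8070) = 0.78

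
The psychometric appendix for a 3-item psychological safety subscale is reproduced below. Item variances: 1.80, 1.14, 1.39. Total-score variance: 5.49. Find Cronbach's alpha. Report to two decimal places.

α = 0.32

Σσ²ᵢ = 1.80 + 1.14 + 1.39 = 4.33
α = (k/(k−1))·(1 − Σσ²ᵢ/total variance) = (3/2)·(1 − 4.33/5.49) = 0.32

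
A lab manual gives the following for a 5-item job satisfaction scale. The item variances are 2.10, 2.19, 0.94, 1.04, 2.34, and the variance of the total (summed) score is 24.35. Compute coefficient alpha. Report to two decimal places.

α = 0.81

Σσ²ᵢ = 2.10 + 2.19 + 0.94 + 1.04 + 2.34 = 8.61
α = (k/(k−1))·(1 − Σσ²ᵢ/total variance) = (5/4)·(1 − 8.61/24.35) = 0.81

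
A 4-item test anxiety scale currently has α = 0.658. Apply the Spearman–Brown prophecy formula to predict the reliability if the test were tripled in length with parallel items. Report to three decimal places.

predicted reliability = 0.852

Length factor m = 3
α' = m·α / (1 + (m−1)·α)
   = 3 × 0.658 / (1 + (3 − 1) × 0.658)
   = 1.9740 / 2.3160 = 0.852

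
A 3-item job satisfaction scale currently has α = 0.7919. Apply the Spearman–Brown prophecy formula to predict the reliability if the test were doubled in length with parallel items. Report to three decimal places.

Length factor m = 2
α' = m·α / (1 + (m−1)·α)
   = 2 × 0.7919 / (1 + (2 − 1) × 0.7919)
   = 1.5838 / 1.7919 = 0.884

predicted reliability = 0.884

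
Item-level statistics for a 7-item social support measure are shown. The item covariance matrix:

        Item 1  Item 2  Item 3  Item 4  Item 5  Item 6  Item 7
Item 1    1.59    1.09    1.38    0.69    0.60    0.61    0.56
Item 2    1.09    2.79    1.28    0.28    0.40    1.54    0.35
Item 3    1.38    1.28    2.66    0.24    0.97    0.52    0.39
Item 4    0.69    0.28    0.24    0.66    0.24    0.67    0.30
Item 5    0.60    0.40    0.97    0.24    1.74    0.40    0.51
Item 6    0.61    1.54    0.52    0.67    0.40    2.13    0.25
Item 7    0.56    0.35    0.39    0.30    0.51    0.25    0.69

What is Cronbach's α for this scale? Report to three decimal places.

Σσ²ᵢ = 1.59 + 2.79 + 2.66 + 0.66 + 1.74 + 2.13 + 0.69 = 12.26
Sum of off-diagonal covariances = 13.27
total variance = 12.26 + 2 × 13.27 = 38.80
α = (k/(k−1))·(1 − Σσ²ᵢ/total variance) = (7/6)·(1 − 12.26/38.80) = 0.798

Cronbach's α = 0.798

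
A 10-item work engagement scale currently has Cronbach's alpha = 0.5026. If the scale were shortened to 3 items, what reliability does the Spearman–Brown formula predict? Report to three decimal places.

predicted reliability = 0.233

Length factor m = 3/10 = 0.3000
α' = m·α / (1 − (1−m)·α)
   = 3/10 × 0.5026 / (1 − (1 − 3/10) × 0.5026)
   = 0.1508 / 0.6482 = 0.233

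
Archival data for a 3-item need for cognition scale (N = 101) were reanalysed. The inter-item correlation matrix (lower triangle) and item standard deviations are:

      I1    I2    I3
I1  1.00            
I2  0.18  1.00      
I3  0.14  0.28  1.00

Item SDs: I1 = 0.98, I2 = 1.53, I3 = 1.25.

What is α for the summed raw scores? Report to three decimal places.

α = 0.430

Σσ²ᵢ = 0.98² + 1.53² + 1.25² = 4.8638
Covariances σ_ij = r_ij · s_i · s_j:
  σ(I1,I2) = 0.18 × 0.98 × 1.53 = 0.2699
  σ(I1,I3) = 0.14 × 0.98 × 1.25 = 0.1715
  σ(I2,I3) = 0.28 × 1.53 × 1.25 = 0.5355
σ²_T = Σσ²ᵢ + 2·Σσ_ij = 4.8638 + 2 × 0.9769 = 6.8176
α = (3/2)·(1 − 4.8638/6.8176) = 0.430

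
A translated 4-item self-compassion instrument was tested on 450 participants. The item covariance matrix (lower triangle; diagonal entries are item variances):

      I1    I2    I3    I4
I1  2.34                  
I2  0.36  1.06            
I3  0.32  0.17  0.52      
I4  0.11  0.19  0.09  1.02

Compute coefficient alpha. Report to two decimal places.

sum of item variances = 2.34 + 1.06 + 0.52 + 1.02 = 4.94
Σ_{i<j} σ_ij = 1.24
σ²_T = 4.94 + 2 × 1.24 = 7.42
α = (k/(k−1))·(1 − sum of item variances/σ²_T) = (4/3)·(1 − 4.94/7.42) = 0.45

α = 0.45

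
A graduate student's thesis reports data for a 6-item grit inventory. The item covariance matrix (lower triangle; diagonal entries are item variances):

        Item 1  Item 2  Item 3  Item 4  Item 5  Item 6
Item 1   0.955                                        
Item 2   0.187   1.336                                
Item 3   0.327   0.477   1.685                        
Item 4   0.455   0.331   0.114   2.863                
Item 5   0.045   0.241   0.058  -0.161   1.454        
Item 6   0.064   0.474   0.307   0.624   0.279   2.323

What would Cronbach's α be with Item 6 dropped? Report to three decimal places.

Remaining items: Item 1, Item 2, Item 3, Item 4, Item 5 (k = 5).
ΣVar(i) = 0.955 + 1.336 + 1.685 + 2.863 + 1.454 = 8.293
Var(T) = 8.293 + 2 × 2.074 = 12.441
α (item deleted) = (5/4)·(1 − 8.293/12.441) = 0.417

Cronbach's α = 0.417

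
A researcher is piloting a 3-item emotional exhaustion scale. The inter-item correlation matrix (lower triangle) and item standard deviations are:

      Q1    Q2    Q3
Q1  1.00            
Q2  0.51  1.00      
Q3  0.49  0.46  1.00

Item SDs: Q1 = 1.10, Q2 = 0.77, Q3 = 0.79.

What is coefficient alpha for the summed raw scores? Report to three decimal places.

Σσ²ᵢ = 1.10² + 0.77² + 0.79² = 2.4270
Covariances σ_ij = r_ij · s_i · s_j:
  σ(Q1,Q2) = 0.51 × 1.10 × 0.77 = 0.4320
  σ(Q1,Q3) = 0.49 × 1.10 × 0.79 = 0.4258
  σ(Q2,Q3) = 0.46 × 0.77 × 0.79 = 0.2798
σ²_T = Σσ²ᵢ + 2·Σσ_ij = 2.4270 + 2 × 1.1376 = 4.7022
α = (3/2)·(1 − 2.4270/4.7022) = 0.726

coefficient alpha = 0.726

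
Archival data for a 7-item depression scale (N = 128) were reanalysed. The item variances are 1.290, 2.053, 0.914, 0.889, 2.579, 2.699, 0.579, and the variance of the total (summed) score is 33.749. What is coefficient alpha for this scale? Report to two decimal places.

α = 0.79

Σσ²ᵢ = 1.290 + 2.053 + 0.914 + 0.889 + 2.579 + 2.699 + 0.579 = 11.003
α = (k/(k−1))·(1 − Σσ²ᵢ/Var(T)) = (7/6)·(1 − 11.003/33.749) = 0.79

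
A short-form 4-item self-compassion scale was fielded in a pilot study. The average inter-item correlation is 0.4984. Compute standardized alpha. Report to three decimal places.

α = 0.799

Standardized α = k·r̄ / (1 + (k−1)·r̄) = 4 × 0.4984 / (1 + 3 × 0.4984)
  = 1.9936 / 2.4952 = 0.799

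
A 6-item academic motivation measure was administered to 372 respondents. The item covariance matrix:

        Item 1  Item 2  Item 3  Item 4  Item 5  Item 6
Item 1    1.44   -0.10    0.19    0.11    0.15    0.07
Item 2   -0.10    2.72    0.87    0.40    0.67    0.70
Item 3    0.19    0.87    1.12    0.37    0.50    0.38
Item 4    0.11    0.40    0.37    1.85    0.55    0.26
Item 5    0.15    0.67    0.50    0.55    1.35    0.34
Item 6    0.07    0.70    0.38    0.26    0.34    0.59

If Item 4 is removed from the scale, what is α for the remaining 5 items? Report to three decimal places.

α = 0.639

Remaining items: Item 1, Item 2, Item 3, Item 5, Item 6 (k = 5).
Σσᵢ² = 1.44 + 2.72 + 1.12 + 1.35 + 0.59 = 7.22
total variance = 7.22 + 2 × 3.77 = 14.76
α (item deleted) = (5/4)·(1 − 7.22/14.76) = 0.639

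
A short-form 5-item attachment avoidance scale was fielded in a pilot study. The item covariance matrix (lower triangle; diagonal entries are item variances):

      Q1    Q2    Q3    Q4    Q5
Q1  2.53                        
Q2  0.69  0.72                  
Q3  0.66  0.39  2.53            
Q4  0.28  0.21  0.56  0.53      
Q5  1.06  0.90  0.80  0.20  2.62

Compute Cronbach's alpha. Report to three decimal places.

Σσ²ᵢ = 2.53 + 0.72 + 2.53 + 0.53 + 2.62 = 8.93
Σ_{i<j} σ_ij = 5.75
Var(T) = 8.93 + 2 × 5.75 = 20.43
α = (k/(k−1))·(1 − Σσ²ᵢ/Var(T)) = (5/4)·(1 − 8.93/20.43) = 0.704

Cronbach's alpha = 0.704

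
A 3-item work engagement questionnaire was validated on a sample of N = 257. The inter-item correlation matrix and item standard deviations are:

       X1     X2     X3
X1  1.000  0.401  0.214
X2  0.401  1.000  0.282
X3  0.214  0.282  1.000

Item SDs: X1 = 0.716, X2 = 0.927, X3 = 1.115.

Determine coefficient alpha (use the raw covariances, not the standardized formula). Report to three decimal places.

Σσ²ᵢ = 0.716² + 0.927² + 1.115² = 2.6152
Covariances σ_ij = r_ij · s_i · s_j:
  σ(X1,X2) = 0.401 × 0.716 × 0.927 = 0.2662
  σ(X1,X3) = 0.214 × 0.716 × 1.115 = 0.1708
  σ(X2,X3) = 0.282 × 0.927 × 1.115 = 0.2915
σ²_T = Σσ²ᵢ + 2·Σσ_ij = 2.6152 + 2 × 0.7285 = 4.0722
α = (3/2)·(1 − 2.6152/4.0722) = 0.537

coefficient alpha = 0.537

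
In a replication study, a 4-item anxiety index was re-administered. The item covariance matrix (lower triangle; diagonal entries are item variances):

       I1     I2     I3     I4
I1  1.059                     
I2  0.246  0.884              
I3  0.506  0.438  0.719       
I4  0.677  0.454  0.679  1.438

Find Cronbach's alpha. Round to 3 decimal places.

sum of item variances = 1.059 + 0.884 + 0.719 + 1.438 = 4.100
Sum of the distinct covariances = 3.000
σ²_T = 4.100 + 2 × 3.000 = 10.100
α = (k/(k−1))·(1 − sum of item variances/σ²_T) = (4/3)·(1 − 4.100/10.100) = 0.792

Cronbach's alpha = 0.792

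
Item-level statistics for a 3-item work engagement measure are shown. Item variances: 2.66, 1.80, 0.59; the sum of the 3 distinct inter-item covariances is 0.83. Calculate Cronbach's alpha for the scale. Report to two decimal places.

ΣVar(i) = 2.66 + 1.80 + 0.59 = 5.05
Sum of distinct covariances = 0.83
σ²_T = ΣVar(i) + 2·Σcov = 5.05 + 2 × 0.83 = 6.71
α = (3/2)·(1 − 5.05/6.71) = 0.37

Cronbach's alpha = 0.37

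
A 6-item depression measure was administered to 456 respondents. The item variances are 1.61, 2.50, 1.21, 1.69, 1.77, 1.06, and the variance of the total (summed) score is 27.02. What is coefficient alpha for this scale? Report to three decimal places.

Σσ²ᵢ = 1.61 + 2.50 + 1.21 + 1.69 + 1.77 + 1.06 = 9.84
α = (k/(k−1))·(1 − Σσ²ᵢ/σ²_T) = (6/5)·(1 − 9.84/27.02) = 0.763

α = 0.763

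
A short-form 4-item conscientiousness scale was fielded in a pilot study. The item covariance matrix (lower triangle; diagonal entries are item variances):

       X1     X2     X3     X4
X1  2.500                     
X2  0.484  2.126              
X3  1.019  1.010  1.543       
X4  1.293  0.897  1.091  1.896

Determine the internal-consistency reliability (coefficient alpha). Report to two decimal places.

ΣVar(i) = 2.500 + 2.126 + 1.543 + 1.896 = 8.065
Sum of the distinct covariances = 5.794
Var(T) = 8.065 + 2 × 5.794 = 19.653
α = (k/(k−1))·(1 − ΣVar(i)/Var(T)) = (4/3)·(1 − 8.065/19.653) = 0.79

coefficient alpha = 0.79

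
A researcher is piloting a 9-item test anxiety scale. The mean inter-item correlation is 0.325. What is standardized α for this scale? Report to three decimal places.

α = 0.812

Standardized α = k·r̄ / (1 + (k−1)·r̄) = 9 × 0.325 / (1 + 8 × 0.325)
  = 2.9250 / 3.6000 = 0.812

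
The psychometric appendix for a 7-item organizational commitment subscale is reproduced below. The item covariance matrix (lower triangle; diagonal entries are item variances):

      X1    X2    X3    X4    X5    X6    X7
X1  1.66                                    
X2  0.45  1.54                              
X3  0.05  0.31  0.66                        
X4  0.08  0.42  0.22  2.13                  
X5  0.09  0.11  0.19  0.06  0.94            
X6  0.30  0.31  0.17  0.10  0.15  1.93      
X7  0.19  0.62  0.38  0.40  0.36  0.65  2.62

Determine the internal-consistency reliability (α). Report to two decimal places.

ΣVar(i) = 1.66 + 1.54 + 0.66 + 2.13 + 0.94 + 1.93 + 2.62 = 11.48
Sum of off-diagonal covariances = 5.61
σ²_T = 11.48 + 2 × 5.61 = 22.70
α = (k/(k−1))·(1 − ΣVar(i)/σ²_T) = (7/6)·(1 − 11.48/22.70) = 0.58

α = 0.58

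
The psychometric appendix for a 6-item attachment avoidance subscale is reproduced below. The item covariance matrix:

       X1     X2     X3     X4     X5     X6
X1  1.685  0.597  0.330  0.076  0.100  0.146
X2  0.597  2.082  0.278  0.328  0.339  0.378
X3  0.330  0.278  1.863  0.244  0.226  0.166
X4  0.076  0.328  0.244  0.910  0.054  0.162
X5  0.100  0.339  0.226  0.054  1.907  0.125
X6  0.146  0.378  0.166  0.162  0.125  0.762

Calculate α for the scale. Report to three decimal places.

Σσ²ᵢ = 1.685 + 2.082 + 1.863 + 0.910 + 1.907 + 0.762 = 9.209
Sum of the distinct covariances = 3.549
total variance = 9.209 + 2 × 3.549 = 16.307
α = (k/(k−1))·(1 − Σσ²ᵢ/total variance) = (6/5)·(1 − 9.209/16.307) = 0.522

α = 0.522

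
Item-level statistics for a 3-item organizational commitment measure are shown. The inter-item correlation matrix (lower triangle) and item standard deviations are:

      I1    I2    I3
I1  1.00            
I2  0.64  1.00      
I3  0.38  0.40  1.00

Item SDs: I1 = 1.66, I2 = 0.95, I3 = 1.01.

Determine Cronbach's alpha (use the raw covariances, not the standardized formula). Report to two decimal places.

Σσ²ᵢ = 1.66² + 0.95² + 1.01² = 4.6782
Covariances σ_ij = r_ij · s_i · s_j:
  σ(I1,I2) = 0.64 × 1.66 × 0.95 = 1.0093
  σ(I1,I3) = 0.38 × 1.66 × 1.01 = 0.6371
  σ(I2,I3) = 0.40 × 0.95 × 1.01 = 0.3838
σ²_T = Σσ²ᵢ + 2·Σσ_ij = 4.6782 + 2 × 2.0302 = 8.7386
α = (3/2)·(1 − 4.6782/8.7386) = 0.70

α = 0.70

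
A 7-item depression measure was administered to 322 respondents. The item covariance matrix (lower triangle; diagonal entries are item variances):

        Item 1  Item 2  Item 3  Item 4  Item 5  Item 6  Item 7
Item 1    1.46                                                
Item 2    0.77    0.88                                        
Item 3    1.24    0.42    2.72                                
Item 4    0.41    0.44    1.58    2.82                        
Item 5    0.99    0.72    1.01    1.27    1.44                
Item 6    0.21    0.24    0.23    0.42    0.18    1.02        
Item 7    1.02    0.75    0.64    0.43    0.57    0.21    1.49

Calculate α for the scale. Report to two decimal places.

ΣVar(i) = 1.46 + 0.88 + 2.72 + 2.82 + 1.44 + 1.02 + 1.49 = 11.83
Σ_{i<j} σ_ij = 13.75
Var(T) = 11.83 + 2 × 13.75 = 39.33
α = (k/(k−1))·(1 − ΣVar(i)/Var(T)) = (7/6)·(1 − 11.83/39.33) = 0.82

α = 0.82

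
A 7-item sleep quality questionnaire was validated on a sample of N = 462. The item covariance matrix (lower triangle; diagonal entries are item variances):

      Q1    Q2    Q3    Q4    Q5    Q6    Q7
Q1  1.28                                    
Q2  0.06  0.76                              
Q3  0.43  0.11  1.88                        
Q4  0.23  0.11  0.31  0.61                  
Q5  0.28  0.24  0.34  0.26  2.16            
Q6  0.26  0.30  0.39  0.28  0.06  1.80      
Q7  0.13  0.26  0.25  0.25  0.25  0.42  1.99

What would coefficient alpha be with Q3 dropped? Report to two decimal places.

coefficient alpha = 0.53

Remaining items: Q1, Q2, Q4, Q5, Q6, Q7 (k = 6).
sum of item variances = 1.28 + 0.76 + 0.61 + 2.16 + 1.80 + 1.99 = 8.60
σ²_T = 8.60 + 2 × 3.39 = 15.38
α (item deleted) = (6/5)·(1 − 8.60/15.38) = 0.53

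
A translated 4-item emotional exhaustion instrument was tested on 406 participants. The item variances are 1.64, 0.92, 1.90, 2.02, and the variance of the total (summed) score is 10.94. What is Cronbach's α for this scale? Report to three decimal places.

ΣVar(i) = 1.64 + 0.92 + 1.90 + 2.02 = 6.48
α = (k/(k−1))·(1 − ΣVar(i)/total variance) = (4/3)·(1 − 6.48/10.94) = 0.544

α = 0.544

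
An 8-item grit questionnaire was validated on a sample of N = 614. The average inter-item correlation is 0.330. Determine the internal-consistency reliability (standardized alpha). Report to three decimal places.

Standardized α = k·r̄ / (1 + (k−1)·r̄) = 8 × 0.330 / (1 + 7 × 0.330)
  = 2.6400 / 3.3100 = 0.798

standardized alpha = 0.798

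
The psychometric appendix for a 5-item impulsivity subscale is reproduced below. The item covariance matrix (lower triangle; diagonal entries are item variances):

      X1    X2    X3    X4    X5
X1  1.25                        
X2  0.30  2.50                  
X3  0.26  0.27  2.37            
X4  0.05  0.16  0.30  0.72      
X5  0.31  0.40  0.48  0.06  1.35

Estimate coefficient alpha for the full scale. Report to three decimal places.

coefficient alpha = 0.484

Σσᵢ² = 1.25 + 2.50 + 2.37 + 0.72 + 1.35 = 8.19
Sum of off-diagonal covariances = 2.59
σ²_T = 8.19 + 2 × 2.59 = 13.37
α = (k/(k−1))·(1 − Σσᵢ²/σ²_T) = (5/4)·(1 − 8.19/13.37) = 0.484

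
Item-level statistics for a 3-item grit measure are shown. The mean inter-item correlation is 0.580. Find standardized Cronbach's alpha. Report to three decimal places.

Standardized α = k·r̄ / (1 + (k−1)·r̄) = 3 × 0.580 / (1 + 2 × 0.580)
  = 1.7400 / 2.1600 = 0.806

α = 0.806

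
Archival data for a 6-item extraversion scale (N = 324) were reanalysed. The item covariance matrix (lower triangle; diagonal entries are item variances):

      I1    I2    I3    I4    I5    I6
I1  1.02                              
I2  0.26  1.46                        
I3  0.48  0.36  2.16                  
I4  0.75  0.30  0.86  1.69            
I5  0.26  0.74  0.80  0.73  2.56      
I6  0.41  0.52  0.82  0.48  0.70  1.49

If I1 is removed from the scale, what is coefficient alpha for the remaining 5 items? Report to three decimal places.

coefficient alpha = 0.718

Remaining items: I2, I3, I4, I5, I6 (k = 5).
sum of item variances = 1.46 + 2.16 + 1.69 + 2.56 + 1.49 = 9.36
total variance = 9.36 + 2 × 6.31 = 21.98
α (item deleted) = (5/4)·(1 − 9.36/21.98) = 0.718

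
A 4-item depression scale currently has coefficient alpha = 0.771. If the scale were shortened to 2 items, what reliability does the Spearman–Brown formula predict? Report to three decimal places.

Length factor m = 2/4 = 0.5000
α' = m·α / (1 − (1−m)·α)
   = 2/4 × 0.771 / (1 − (1 − 2/4) × 0.771)
   = 0.3855 / 0.6145 = 0.627

predicted reliability = 0.627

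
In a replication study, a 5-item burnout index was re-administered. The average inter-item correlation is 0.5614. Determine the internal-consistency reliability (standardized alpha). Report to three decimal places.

Standardized α = k·r̄ / (1 + (k−1)·r̄) = 5 × 0.5614 / (1 + 4 × 0.5614)
  = 2.8070 / 3.2456 = 0.865

α = 0.865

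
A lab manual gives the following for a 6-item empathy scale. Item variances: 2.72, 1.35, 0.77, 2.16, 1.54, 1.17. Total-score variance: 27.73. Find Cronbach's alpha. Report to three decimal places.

Cronbach's alpha = 0.780

Σσ²ᵢ = 2.72 + 1.35 + 0.77 + 2.16 + 1.54 + 1.17 = 9.71
α = (k/(k−1))·(1 − Σσ²ᵢ/Var(T)) = (6/5)·(1 − 9.71/27.73) = 0.780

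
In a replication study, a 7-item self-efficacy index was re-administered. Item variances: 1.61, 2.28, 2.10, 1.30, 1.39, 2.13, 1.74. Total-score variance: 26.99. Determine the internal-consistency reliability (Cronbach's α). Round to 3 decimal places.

sum of item variances = 1.61 + 2.28 + 2.10 + 1.30 + 1.39 + 2.13 + 1.74 = 12.55
α = (k/(k−1))·(1 − sum of item variances/total variance) = (7/6)·(1 − 12.55/26.99) = 0.624

Cronbach's α = 0.624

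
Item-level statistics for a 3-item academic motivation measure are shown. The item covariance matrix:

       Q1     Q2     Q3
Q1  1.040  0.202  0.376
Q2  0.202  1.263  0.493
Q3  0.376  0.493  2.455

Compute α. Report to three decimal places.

α = 0.466

sum of item variances = 1.040 + 1.263 + 2.455 = 4.758
Σ_{i<j} σ_ij = 1.071
Var(T) = 4.758 + 2 × 1.071 = 6.900
α = (k/(k−1))·(1 − sum of item variances/Var(T)) = (3/2)·(1 − 4.758/6.900) = 0.466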